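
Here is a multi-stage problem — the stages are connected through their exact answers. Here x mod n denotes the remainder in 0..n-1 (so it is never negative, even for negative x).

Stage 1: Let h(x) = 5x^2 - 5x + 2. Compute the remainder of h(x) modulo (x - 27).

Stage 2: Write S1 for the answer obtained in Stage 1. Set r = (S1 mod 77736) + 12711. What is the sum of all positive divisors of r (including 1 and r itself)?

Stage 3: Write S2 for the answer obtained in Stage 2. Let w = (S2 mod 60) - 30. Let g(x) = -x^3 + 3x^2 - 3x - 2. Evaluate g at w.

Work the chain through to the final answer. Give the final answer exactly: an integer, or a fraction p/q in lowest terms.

Stage 1: remainder = value at the root: 5*(27)^2 - 5*(27)^1 + 2 = (3645) + (-135) + (2) = 3512; answer 3512
Stage 2: S1 = 3512; r = 16223; 16223 is prime, so its only divisors are 1 and 16223; sigma = 1 + 16223 = 16224; answer 16224
Stage 3: S2 = 16224; w = -6; -1*(-6)^3 + 3*(-6)^2 - 3*(-6)^1 - 2 = (216) + (108) + (18) + (-2) = 340; answer 340

340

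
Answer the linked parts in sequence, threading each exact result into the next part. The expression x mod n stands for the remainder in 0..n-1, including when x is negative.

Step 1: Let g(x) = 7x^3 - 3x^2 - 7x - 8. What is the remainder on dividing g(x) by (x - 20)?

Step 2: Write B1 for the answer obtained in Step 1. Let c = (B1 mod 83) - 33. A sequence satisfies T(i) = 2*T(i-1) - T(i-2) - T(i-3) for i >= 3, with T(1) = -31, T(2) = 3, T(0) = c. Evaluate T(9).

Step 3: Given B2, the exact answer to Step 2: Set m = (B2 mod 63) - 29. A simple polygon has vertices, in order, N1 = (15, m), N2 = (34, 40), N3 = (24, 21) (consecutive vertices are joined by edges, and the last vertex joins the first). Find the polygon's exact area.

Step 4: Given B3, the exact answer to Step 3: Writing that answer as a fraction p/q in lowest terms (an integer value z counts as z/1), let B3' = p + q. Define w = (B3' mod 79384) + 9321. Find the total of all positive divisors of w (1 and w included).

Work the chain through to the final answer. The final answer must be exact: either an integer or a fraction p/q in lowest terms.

14406

Step 1: remainder = value at the root: 7*(20)^3 - 3*(20)^2 - 7*(20)^1 - 8 = (56000) + (-1200) + (-140) + (-8) = 54652; answer 54652
Step 2: B1 = 54652; c = 5; T(3) = 2*(3) - 1*(-31) - 1*(5) = 32; iterating: T(3)=32, T(4)=92, T(5)=149, T(6)=174, T(7)=107, T(8)=-109, T(9)=-499; answer -499
Step 3: B2 = -499; m = -24; cross terms: (15*40 - 34*-24)=1416, (34*21 - 24*40)=-246, (24*-24 - 15*21)=-891; twice the area = |279| = 279; area = 279/2; answer 279/2
Step 4: B3 = 279/2; threaded value p + q = 281; w = 9602; 9602 = 2 * 4801; sigma = (1 + 2) * (1 + 4801) = 3 * 4802 = 14406; answer 14406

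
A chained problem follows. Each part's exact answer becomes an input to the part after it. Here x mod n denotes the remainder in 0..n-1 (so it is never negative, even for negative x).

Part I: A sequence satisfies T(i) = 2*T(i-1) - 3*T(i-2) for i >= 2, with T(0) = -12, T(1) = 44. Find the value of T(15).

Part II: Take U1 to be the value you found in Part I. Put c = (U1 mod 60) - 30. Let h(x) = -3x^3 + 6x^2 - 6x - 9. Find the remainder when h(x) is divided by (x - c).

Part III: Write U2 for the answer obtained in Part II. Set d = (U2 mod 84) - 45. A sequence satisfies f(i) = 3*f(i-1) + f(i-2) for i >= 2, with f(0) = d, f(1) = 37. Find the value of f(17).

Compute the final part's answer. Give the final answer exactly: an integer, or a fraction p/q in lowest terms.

8462834263

Part I: T(2) = 2*(44) - 3*(-12) = 124; iterating: T(2)=124, T(3)=116, T(4)=-140, T(5)=-628, T(6)=-836, T(7)=212, T(8)=2932, T(9)=5228, T(10)=1660, T(11)=-12364, T(12)=-29708, T(13)=-22324, T(14)=44476, T(15)=155924; answer 155924
Part II: U1 = 155924; c = 14; remainder = value at the root: -3*(14)^3 + 6*(14)^2 - 6*(14)^1 - 9 = (-8232) + (1176) + (-84) + (-9) = -7149; answer -7149
Part III: U2 = -7149; d = 30; f(2) = 3*(37) + 1*(30) = 141; iterating: f(2)=141, f(3)=460, f(4)=1521, f(5)=5023, f(6)=16590, f(7)=54793, f(8)=180969, f(9)=597700, f(10)=1974069, f(11)=6519907, f(12)=21533790, f(13)=71121277, f(14)=234897621, f(15)=775814140, f(16)=2562340041, f(17)=8462834263; answer 8462834263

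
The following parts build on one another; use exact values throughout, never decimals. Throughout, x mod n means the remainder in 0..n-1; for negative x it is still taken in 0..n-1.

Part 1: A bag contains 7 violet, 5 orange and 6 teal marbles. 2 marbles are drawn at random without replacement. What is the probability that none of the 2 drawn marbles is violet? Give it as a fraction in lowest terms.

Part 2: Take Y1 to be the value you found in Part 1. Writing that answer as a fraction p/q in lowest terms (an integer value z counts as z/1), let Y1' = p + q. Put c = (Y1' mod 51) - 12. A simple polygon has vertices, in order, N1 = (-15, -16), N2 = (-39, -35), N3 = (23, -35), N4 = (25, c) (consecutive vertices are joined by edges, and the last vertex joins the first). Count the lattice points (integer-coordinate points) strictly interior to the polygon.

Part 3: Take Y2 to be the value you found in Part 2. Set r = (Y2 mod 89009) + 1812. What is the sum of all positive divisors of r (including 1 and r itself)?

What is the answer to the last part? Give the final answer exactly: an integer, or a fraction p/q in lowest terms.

Part 1: total draws C(18,2) = 153; favorable C(11,2) = 55; P = 55/153; answer 55/153
Part 2: Y1 = 55/153; threaded value p + q = 208; c = -8; cross terms: (-15*-35 - -39*-16)=-99, (-39*-35 - 23*-35)=2170, (23*-8 - 25*-35)=691, (25*-16 - -15*-8)=-520; twice the area = |2242| = 2242; area = 1121; boundary points = 1 + 62 + 1 + 8 = 72; strictly interior points = area - boundary/2 + 1 = 1086; answer 1086
Part 3: Y2 = 1086; r = 2898; 2898 = 2 * 3^2 * 7 * 23; sigma = (1 + 2) * (1 + 3 + 9) * (1 + 7) * (1 + 23) = 3 * 13 * 8 * 24 = 7488; answer 7488

7488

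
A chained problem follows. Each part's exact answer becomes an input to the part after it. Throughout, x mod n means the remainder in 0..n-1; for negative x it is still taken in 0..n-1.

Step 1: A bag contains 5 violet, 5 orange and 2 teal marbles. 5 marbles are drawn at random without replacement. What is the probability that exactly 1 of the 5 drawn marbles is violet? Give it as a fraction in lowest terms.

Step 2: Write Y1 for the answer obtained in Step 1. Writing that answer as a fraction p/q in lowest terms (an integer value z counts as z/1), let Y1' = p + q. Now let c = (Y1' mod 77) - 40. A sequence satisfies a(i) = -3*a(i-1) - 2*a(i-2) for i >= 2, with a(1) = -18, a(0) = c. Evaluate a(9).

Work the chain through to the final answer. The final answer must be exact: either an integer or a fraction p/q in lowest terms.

-7668

Step 1: total draws C(12,5) = 792; favorable C(5,1)*C(7,4) = 175; P = 175/792; answer 175/792
Step 2: Y1 = 175/792; threaded value p + q = 967; c = 3; a(2) = -3*(-18) - 2*(3) = 48; iterating: a(2)=48, a(3)=-108, a(4)=228, a(5)=-468, a(6)=948, a(7)=-1908, a(8)=3828, a(9)=-7668; answer -7668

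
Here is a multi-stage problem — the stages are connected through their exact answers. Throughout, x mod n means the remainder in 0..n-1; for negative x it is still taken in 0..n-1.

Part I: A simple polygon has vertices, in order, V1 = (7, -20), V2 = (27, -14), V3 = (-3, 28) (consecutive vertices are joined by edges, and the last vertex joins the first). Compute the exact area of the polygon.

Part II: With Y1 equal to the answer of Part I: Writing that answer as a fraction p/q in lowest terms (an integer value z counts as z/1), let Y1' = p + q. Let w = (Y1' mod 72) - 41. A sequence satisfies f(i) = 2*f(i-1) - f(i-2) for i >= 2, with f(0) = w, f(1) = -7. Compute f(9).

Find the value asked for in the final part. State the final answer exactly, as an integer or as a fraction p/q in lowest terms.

209

Part I: cross terms: (7*-14 - 27*-20)=442, (27*28 - -3*-14)=714, (-3*-20 - 7*28)=-136; twice the area = |1020| = 1020; area = 510; answer 510
Part II: Y1 = 510; threaded value p + q = 511; w = -34; f(2) = 2*(-7) - 1*(-34) = 20; iterating: f(2)=20, f(3)=47, f(4)=74, f(5)=101, f(6)=128, f(7)=155, f(8)=182, f(9)=209; answer 209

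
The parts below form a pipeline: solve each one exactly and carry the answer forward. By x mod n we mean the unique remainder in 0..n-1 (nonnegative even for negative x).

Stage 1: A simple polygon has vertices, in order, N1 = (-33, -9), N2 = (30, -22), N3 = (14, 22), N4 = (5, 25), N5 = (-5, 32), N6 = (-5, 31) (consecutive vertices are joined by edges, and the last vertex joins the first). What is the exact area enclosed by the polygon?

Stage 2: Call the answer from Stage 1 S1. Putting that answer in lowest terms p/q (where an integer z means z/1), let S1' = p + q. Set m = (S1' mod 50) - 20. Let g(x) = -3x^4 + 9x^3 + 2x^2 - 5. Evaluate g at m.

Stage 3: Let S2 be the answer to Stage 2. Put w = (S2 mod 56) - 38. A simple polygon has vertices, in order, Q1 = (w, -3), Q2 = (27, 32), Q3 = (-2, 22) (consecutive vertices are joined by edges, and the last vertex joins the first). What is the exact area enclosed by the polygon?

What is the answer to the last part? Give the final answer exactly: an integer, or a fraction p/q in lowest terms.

Stage 1: cross terms: (-33*-22 - 30*-9)=996, (30*22 - 14*-22)=968, (14*25 - 5*22)=240, (5*32 - -5*25)=285, (-5*31 - -5*32)=5, (-5*-9 - -33*31)=1068; twice the area = |3562| = 3562; area = 1781; answer 1781
Stage 2: S1 = 1781; threaded value p + q = 1782; m = 12; -3*(12)^4 + 9*(12)^3 + 2*(12)^2 - 5 = (-62208) + (15552) + (288) + (-5) = -46373; answer -46373
Stage 3: S2 = -46373; w = 13; cross terms: (13*32 - 27*-3)=497, (27*22 - -2*32)=658, (-2*-3 - 13*22)=-280; twice the area = |875| = 875; area = 875/2; answer 875/2

875/2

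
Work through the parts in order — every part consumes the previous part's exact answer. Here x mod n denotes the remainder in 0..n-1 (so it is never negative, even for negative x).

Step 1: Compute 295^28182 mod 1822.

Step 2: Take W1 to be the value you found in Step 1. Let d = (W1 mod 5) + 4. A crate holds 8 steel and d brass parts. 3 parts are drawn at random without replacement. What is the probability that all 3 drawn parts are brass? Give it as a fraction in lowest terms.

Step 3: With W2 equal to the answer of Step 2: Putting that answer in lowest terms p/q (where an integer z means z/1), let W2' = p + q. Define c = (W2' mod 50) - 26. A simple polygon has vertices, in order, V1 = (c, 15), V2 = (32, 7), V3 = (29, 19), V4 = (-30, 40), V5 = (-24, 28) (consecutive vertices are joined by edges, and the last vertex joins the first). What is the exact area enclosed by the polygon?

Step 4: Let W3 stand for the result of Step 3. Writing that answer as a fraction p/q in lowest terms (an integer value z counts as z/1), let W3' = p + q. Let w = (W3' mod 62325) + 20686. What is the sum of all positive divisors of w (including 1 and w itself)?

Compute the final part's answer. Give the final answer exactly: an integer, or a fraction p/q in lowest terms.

21684

Step 1: squarings mod 1822: 295^1=295, 295^2=1391, 295^4=1739, 295^8=1423, 295^16=687, 295^32=71, 295^64=1397, 295^128=247, 295^256=883, 295^512=1695, 295^1024=1553, 295^2048=1303, 295^4096=1527, 295^8192=1391, 295^16384=1739; 295^28182 = 295^2 * 295^4 * 295^16 * 295^512 * 295^1024 * 295^2048 * 295^8192 * 295^16384 = 897 (mod 1822); answer 897
Step 2: W1 = 897; d = 6; total draws C(14,3) = 364; favorable C(6,3) = 20; P = 5/91; answer 5/91
Step 3: W2 = 5/91; threaded value p + q = 96; c = 20; cross terms: (20*7 - 32*15)=-340, (32*19 - 29*7)=405, (29*40 - -30*19)=1730, (-30*28 - -24*40)=120, (-24*15 - 20*28)=-920; twice the area = |995| = 995; area = 995/2; answer 995/2
Step 4: W3 = 995/2; threaded value p + q = 997; w = 21683; 21683 is prime, so its only divisors are 1 and 21683; sigma = 1 + 21683 = 21684; answer 21684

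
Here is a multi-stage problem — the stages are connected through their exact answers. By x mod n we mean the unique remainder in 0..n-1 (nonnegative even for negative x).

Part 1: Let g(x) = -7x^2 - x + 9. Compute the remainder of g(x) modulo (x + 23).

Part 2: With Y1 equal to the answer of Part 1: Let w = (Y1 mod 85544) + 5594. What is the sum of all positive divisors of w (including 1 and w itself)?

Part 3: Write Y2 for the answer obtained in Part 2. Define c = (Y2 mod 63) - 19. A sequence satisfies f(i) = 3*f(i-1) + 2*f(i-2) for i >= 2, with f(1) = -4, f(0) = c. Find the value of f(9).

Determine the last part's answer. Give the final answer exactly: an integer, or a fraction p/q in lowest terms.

199382

Part 1: remainder = value at the root: -7*(-23)^2 - 1*(-23)^1 + 9 = (-3703) + (23) + (9) = -3671; answer -3671
Part 2: Y1 = -3671; w = 87467; 87467 = 47 * 1861; sigma = (1 + 47) * (1 + 1861) = 48 * 1862 = 89376; answer 89376
Part 3: Y2 = 89376; c = 23; f(2) = 3*(-4) + 2*(23) = 34; iterating: f(2)=34, f(3)=94, f(4)=350, f(5)=1238, f(6)=4414, f(7)=15718, f(8)=55982, f(9)=199382; answer 199382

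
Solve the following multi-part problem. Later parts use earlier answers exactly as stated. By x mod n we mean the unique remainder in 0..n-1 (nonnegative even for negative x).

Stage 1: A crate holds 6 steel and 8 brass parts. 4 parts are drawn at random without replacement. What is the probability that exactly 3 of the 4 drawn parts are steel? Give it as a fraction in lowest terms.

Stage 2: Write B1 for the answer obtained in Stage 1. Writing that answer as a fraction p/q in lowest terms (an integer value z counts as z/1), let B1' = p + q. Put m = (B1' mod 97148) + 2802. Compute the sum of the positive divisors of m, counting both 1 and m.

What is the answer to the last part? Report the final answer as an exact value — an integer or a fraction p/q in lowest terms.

5288

Stage 1: total draws C(14,4) = 1001; favorable C(6,3)*C(8,1) = 160; P = 160/1001; answer 160/1001
Stage 2: B1 = 160/1001; threaded value p + q = 1161; m = 3963; 3963 = 3 * 1321; sigma = (1 + 3) * (1 + 1321) = 4 * 1322 = 5288; answer 5288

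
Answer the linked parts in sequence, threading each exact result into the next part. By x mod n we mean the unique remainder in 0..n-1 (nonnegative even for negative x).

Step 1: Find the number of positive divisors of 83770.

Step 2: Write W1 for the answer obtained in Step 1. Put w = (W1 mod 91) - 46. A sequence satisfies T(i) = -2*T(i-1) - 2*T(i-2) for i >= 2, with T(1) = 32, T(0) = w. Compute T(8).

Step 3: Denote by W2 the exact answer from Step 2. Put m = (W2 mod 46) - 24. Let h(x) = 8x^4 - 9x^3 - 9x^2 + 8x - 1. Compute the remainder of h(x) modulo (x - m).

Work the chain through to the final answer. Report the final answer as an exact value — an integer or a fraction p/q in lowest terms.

149135

Step 1: 83770 = 2 * 5 * 8377; number of divisors = (1+1) * (1+1) * (1+1) = 8; answer 8
Step 2: W1 = 8; w = -38; T(2) = -2*(32) - 2*(-38) = 12; iterating: T(2)=12, T(3)=-88, T(4)=152, T(5)=-128, T(6)=-48, T(7)=352, T(8)=-608; answer -608
Step 3: W2 = -608; m = 12; remainder = value at the root: 8*(12)^4 - 9*(12)^3 - 9*(12)^2 + 8*(12)^1 - 1 = (165888) + (-15552) + (-1296) + (96) + (-1) = 149135; answer 149135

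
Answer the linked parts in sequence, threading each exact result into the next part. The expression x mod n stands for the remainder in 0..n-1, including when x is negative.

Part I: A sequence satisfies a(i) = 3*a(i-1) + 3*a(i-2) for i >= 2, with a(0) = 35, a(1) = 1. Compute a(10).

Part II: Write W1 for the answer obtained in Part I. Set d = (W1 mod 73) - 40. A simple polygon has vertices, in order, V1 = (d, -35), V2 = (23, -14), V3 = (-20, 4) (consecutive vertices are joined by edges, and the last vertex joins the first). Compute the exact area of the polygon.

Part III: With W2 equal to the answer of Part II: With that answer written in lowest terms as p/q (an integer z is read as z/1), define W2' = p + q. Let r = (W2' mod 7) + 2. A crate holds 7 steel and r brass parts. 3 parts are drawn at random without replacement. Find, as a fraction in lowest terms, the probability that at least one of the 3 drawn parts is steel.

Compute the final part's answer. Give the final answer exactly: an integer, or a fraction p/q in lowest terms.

Part I: a(2) = 3*(1) + 3*(35) = 108; iterating: a(2)=108, a(3)=327, a(4)=1305, a(5)=4896, a(6)=18603, a(7)=70497, a(8)=267300, a(9)=1013391, a(10)=3842073; answer 3842073
Part II: W1 = 3842073; d = -30; cross terms: (-30*-14 - 23*-35)=1225, (23*4 - -20*-14)=-188, (-20*-35 - -30*4)=820; twice the area = |1857| = 1857; area = 1857/2; answer 1857/2
Part III: W2 = 1857/2; threaded value p + q = 1859; r = 6; total draws C(13,3) = 286; complement C(6,3) = 20; favorable 286 - 20 = 266; P = 133/143; answer 133/143

133/143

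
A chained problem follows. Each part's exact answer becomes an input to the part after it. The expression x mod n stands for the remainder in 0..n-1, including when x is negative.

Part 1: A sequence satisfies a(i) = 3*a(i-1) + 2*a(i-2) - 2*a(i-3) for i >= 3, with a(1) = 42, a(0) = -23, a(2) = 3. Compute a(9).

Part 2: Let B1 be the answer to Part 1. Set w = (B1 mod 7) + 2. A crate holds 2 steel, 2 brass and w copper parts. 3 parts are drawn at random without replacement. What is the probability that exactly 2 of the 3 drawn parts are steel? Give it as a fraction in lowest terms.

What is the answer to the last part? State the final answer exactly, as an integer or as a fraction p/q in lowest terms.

Part 1: a(3) = 3*(3) + 2*(42) - 2*(-23) = 139; iterating: a(3)=139, a(4)=339, a(5)=1289, a(6)=4267, a(7)=14701, a(8)=50059, a(9)=171045; answer 171045
Part 2: B1 = 171045; w = 2; total draws C(6,3) = 20; favorable C(2,2)*C(4,1) = 4; P = 1/5; answer 1/5

1/5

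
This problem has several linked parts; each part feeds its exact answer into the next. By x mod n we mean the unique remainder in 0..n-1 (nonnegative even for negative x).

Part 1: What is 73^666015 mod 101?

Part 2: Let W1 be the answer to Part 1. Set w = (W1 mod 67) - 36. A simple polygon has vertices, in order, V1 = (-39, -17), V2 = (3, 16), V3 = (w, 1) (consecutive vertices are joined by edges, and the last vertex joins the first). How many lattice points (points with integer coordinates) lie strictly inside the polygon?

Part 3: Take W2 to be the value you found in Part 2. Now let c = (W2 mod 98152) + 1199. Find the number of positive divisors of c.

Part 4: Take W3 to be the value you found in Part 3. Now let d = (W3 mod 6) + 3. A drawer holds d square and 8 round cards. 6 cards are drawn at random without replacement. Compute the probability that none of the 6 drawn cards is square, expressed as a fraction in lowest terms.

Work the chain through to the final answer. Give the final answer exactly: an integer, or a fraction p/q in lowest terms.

7/429

Part 1: squarings mod 101: 73^1=73, 73^2=77, 73^4=71, 73^8=92, 73^16=81, 73^32=97, 73^64=16, 73^128=54, 73^256=88, 73^512=68, 73^1024=79, 73^2048=80, 73^4096=37, 73^8192=56, 73^16384=5, 73^32768=25, 73^65536=19, 73^131072=58, 73^262144=31, 73^524288=52; 73^666015 = 73^1 * 73^2 * 73^4 * 73^8 * 73^16 * 73^128 * 73^256 * 73^2048 * 73^8192 * 73^131072 * 73^524288 = 44 (mod 101); answer 44
Part 2: W1 = 44; w = 8; cross terms: (-39*16 - 3*-17)=-573, (3*1 - 8*16)=-125, (8*-17 - -39*1)=-97; twice the area = |-795| = 795; area = 795/2; boundary points = 3 + 5 + 1 = 9; strictly interior points = area - boundary/2 + 1 = 394; answer 394
Part 3: W2 = 394; c = 1593; 1593 = 3^3 * 59; number of divisors = (3+1) * (1+1) = 8; answer 8
Part 4: W3 = 8; d = 5; total draws C(13,6) = 1716; favorable C(8,6) = 28; P = 7/429; answer 7/429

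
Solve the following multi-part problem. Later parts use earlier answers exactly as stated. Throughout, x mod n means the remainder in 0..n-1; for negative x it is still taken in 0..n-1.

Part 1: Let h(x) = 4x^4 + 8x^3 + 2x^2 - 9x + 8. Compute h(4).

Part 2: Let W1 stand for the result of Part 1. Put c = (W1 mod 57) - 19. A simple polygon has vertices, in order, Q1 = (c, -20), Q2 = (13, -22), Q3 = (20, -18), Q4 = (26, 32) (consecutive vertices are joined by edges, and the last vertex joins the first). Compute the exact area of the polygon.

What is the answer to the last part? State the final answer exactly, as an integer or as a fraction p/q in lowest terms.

1013

Part 1: 4*(4)^4 + 8*(4)^3 + 2*(4)^2 - 9*(4)^1 + 8 = (1024) + (512) + (32) + (-36) + (8) = 1540; answer 1540
Part 2: W1 = 1540; c = -18; cross terms: (-18*-22 - 13*-20)=656, (13*-18 - 20*-22)=206, (20*32 - 26*-18)=1108, (26*-20 - -18*32)=56; twice the area = |2026| = 2026; area = 1013; answer 1013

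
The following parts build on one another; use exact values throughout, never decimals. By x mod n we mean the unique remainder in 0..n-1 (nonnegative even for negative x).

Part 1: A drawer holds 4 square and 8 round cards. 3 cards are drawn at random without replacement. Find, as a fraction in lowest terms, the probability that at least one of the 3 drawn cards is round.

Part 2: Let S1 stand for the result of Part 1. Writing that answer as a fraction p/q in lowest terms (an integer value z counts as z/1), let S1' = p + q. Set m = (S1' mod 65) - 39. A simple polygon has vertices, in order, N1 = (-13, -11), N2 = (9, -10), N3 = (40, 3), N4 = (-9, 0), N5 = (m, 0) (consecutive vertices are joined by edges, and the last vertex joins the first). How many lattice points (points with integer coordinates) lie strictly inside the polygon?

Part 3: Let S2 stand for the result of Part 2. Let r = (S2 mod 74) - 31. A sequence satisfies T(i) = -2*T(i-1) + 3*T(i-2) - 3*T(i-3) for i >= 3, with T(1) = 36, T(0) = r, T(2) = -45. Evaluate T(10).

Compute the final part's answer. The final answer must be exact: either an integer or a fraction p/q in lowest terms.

Part 1: total draws C(12,3) = 220; complement C(4,3) = 4; favorable 220 - 4 = 216; P = 54/55; answer 54/55
Part 2: S1 = 54/55; threaded value p + q = 109; m = 5; cross terms: (-13*-10 - 9*-11)=229, (9*3 - 40*-10)=427, (40*0 - -9*3)=27, (-9*0 - 5*0)=0, (5*-11 - -13*0)=-55; twice the area = |628| = 628; area = 314; boundary points = 1 + 1 + 1 + 14 + 1 = 18; strictly interior points = area - boundary/2 + 1 = 306; answer 306
Part 3: S2 = 306; r = -21; T(3) = -2*(-45) + 3*(36) - 3*(-21) = 261; iterating: T(3)=261, T(4)=-765, T(5)=2448, T(6)=-7974, T(7)=25587, T(8)=-82440, T(9)=265563, T(10)=-855207; answer -855207

-855207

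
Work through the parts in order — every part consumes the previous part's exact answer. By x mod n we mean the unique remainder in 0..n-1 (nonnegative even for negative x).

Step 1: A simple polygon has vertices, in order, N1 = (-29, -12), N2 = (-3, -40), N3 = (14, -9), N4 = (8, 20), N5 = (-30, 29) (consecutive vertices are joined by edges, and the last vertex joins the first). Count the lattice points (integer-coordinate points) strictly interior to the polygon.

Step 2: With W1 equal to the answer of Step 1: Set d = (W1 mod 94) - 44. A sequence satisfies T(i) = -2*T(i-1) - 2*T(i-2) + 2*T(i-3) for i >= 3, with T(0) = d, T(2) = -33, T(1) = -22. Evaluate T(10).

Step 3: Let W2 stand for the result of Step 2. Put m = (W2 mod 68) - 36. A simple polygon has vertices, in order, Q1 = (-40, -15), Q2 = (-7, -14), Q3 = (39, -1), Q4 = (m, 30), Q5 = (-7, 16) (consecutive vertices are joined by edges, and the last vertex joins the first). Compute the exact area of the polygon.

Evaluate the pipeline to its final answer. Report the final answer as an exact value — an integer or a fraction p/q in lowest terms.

2657/2

Step 1: cross terms: (-29*-40 - -3*-12)=1124, (-3*-9 - 14*-40)=587, (14*20 - 8*-9)=352, (8*29 - -30*20)=832, (-30*-12 - -29*29)=1201; twice the area = |4096| = 4096; area = 2048; boundary points = 2 + 1 + 1 + 1 + 1 = 6; strictly interior points = area - boundary/2 + 1 = 2046; answer 2046
Step 2: W1 = 2046; d = 28; T(3) = -2*(-33) - 2*(-22) + 2*(28) = 166; iterating: T(3)=166, T(4)=-310, T(5)=222, T(6)=508, T(7)=-2080, T(8)=3588, T(9)=-2000, T(10)=-7336; answer -7336
Step 3: W2 = -7336; m = -28; cross terms: (-40*-14 - -7*-15)=455, (-7*-1 - 39*-14)=553, (39*30 - -28*-1)=1142, (-28*16 - -7*30)=-238, (-7*-15 - -40*16)=745; twice the area = |2657| = 2657; area = 2657/2; answer 2657/2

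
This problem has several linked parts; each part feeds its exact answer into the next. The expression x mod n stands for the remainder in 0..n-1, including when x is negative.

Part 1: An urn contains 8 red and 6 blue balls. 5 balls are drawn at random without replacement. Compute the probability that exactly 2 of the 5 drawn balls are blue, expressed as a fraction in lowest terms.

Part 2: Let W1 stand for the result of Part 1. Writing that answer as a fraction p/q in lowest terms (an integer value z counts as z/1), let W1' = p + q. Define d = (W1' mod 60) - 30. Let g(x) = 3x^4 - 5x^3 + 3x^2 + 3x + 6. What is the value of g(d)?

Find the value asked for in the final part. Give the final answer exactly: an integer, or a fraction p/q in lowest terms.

Part 1: total draws C(14,5) = 2002; favorable C(6,2)*C(8,3) = 840; P = 60/143; answer 60/143
Part 2: W1 = 60/143; threaded value p + q = 203; d = -7; 3*(-7)^4 - 5*(-7)^3 + 3*(-7)^2 + 3*(-7)^1 + 6 = (7203) + (1715) + (147) + (-21) + (6) = 9050; answer 9050

9050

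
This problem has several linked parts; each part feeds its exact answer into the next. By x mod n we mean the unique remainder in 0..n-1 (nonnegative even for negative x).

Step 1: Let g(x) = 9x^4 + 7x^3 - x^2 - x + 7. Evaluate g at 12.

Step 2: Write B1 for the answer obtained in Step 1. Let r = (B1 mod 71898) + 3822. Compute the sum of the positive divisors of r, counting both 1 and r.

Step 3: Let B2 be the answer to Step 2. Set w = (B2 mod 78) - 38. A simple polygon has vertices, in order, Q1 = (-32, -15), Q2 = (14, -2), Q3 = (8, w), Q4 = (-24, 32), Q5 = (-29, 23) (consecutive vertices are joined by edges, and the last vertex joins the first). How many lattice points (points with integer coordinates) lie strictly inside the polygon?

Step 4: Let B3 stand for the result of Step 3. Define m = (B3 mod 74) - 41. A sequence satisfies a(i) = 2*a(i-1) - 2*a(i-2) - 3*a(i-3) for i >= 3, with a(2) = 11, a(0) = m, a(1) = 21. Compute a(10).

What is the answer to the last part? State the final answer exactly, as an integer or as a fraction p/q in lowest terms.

6047

Step 1: 9*(12)^4 + 7*(12)^3 - 1*(12)^2 - 1*(12)^1 + 7 = (186624) + (12096) + (-144) + (-12) + (7) = 198571; answer 198571
Step 2: B1 = 198571; r = 58597; 58597 = 7 * 11 * 761; sigma = (1 + 7) * (1 + 11) * (1 + 761) = 8 * 12 * 762 = 73152; answer 73152
Step 3: B2 = 73152; w = 28; cross terms: (-32*-2 - 14*-15)=274, (14*28 - 8*-2)=408, (8*32 - -24*28)=928, (-24*23 - -29*32)=376, (-29*-15 - -32*23)=1171; twice the area = |3157| = 3157; area = 3157/2; boundary points = 1 + 6 + 4 + 1 + 1 = 13; strictly interior points = area - boundary/2 + 1 = 1573; answer 1573
Step 4: B3 = 1573; m = -22; a(3) = 2*(11) - 2*(21) - 3*(-22) = 46; iterating: a(3)=46, a(4)=7, a(5)=-111, a(6)=-374, a(7)=-547, a(8)=-13, a(9)=2190, a(10)=6047; answer 6047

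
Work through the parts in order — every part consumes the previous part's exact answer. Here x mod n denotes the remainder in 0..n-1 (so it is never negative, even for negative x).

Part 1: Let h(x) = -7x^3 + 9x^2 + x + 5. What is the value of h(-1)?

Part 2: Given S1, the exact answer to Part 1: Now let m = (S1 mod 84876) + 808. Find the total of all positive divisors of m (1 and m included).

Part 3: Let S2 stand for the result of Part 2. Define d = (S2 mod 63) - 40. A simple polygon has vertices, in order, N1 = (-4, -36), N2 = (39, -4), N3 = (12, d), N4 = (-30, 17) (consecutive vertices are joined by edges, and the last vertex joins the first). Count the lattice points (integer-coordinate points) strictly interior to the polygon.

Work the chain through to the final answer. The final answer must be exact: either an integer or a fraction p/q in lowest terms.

1476

Part 1: -7*(-1)^3 + 9*(-1)^2 + 1*(-1)^1 + 5 = (7) + (9) + (-1) + (5) = 20; answer 20
Part 2: S1 = 20; m = 828; 828 = 2^2 * 3^2 * 23; sigma = (1 + 2 + 4) * (1 + 3 + 9) * (1 + 23) = 7 * 13 * 24 = 2184; answer 2184
Part 3: S2 = 2184; d = 2; cross terms: (-4*-4 - 39*-36)=1420, (39*2 - 12*-4)=126, (12*17 - -30*2)=264, (-30*-36 - -4*17)=1148; twice the area = |2958| = 2958; area = 1479; boundary points = 1 + 3 + 3 + 1 = 8; strictly interior points = area - boundary/2 + 1 = 1476; answer 1476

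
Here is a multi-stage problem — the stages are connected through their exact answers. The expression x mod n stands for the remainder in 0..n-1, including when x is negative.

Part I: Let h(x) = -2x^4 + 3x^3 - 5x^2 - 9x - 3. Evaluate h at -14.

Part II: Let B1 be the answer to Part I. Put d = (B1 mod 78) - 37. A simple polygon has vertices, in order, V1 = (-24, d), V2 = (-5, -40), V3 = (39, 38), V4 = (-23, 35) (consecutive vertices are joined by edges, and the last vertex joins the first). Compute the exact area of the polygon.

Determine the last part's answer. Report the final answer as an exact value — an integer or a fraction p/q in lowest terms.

5445/2

Part I: -2*(-14)^4 + 3*(-14)^3 - 5*(-14)^2 - 9*(-14)^1 - 3 = (-76832) + (-8232) + (-980) + (126) + (-3) = -85921; answer -85921
Part II: B1 = -85921; d = -2; cross terms: (-24*-40 - -5*-2)=950, (-5*38 - 39*-40)=1370, (39*35 - -23*38)=2239, (-23*-2 - -24*35)=886; twice the area = |5445| = 5445; area = 5445/2; answer 5445/2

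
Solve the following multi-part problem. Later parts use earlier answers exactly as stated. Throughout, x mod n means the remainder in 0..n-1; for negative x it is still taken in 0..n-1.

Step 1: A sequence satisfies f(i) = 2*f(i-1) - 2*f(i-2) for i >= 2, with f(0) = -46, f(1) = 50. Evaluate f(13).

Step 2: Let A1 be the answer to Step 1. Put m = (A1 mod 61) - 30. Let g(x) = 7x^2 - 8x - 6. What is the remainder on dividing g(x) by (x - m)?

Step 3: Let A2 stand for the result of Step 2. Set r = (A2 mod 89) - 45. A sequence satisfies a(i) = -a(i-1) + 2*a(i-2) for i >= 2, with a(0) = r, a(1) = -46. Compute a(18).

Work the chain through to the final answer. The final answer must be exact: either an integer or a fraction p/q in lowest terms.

Step 1: f(2) = 2*(50) - 2*(-46) = 192; iterating: f(2)=192, f(3)=284, f(4)=184, f(5)=-200, f(6)=-768, f(7)=-1136, f(8)=-736, f(9)=800, f(10)=3072, f(11)=4544, f(12)=2944, f(13)=-3200; answer -3200
Step 2: A1 = -3200; m = 3; remainder = value at the root: 7*(3)^2 - 8*(3)^1 - 6 = (63) + (-24) + (-6) = 33; answer 33
Step 3: A2 = 33; r = -12; a(2) = -1*(-46) + 2*(-12) = 22; iterating: a(2)=22, a(3)=-114, a(4)=158, a(5)=-386, a(6)=702, a(7)=-1474, a(8)=2878, a(9)=-5826, a(10)=11582, a(11)=-23234, a(12)=46398, a(13)=-92866, a(14)=185662, a(15)=-371394, a(16)=742718, a(17)=-1485506, a(18)=2970942; answer 2970942

2970942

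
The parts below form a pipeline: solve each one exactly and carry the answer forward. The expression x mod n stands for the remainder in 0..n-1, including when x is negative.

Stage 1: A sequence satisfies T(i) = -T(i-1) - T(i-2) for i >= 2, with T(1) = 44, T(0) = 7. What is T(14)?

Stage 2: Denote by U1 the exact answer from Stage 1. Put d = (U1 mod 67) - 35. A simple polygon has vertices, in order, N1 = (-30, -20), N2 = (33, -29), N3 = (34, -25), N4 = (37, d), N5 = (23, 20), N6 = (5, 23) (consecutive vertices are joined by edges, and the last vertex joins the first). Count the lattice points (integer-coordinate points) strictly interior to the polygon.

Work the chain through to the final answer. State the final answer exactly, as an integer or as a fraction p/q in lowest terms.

2075

Stage 1: T(2) = -1*(44) - 1*(7) = -51; iterating: T(2)=-51, T(3)=7, T(4)=44, T(5)=-51, T(6)=7, T(7)=44, T(8)=-51, T(9)=7, T(10)=44, T(11)=-51, T(12)=7, T(13)=44, T(14)=-51; answer -51
Stage 2: U1 = -51; d = -19; cross terms: (-30*-29 - 33*-20)=1530, (33*-25 - 34*-29)=161, (34*-19 - 37*-25)=279, (37*20 - 23*-19)=1177, (23*23 - 5*20)=429, (5*-20 - -30*23)=590; twice the area = |4166| = 4166; area = 2083; boundary points = 9 + 1 + 3 + 1 + 3 + 1 = 18; strictly interior points = area - boundary/2 + 1 = 2075; answer 2075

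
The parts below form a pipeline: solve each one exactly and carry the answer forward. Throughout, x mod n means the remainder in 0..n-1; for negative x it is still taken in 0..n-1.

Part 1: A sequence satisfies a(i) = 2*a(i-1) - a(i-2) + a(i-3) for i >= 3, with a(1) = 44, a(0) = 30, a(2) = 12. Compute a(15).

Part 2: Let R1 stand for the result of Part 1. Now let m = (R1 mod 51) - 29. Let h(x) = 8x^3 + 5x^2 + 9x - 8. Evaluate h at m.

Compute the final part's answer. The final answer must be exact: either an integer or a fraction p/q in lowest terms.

Part 1: a(3) = 2*(12) - 1*(44) + 1*(30) = 10; iterating: a(3)=10, a(4)=52, a(5)=106, a(6)=170, a(7)=286, a(8)=508, a(9)=900, a(10)=1578, a(11)=2764, a(12)=4850, a(13)=8514, a(14)=14942, a(15)=26220; answer 26220
Part 2: R1 = 26220; m = -23; 8*(-23)^3 + 5*(-23)^2 + 9*(-23)^1 - 8 = (-97336) + (2645) + (-207) + (-8) = -94906; answer -94906

-94906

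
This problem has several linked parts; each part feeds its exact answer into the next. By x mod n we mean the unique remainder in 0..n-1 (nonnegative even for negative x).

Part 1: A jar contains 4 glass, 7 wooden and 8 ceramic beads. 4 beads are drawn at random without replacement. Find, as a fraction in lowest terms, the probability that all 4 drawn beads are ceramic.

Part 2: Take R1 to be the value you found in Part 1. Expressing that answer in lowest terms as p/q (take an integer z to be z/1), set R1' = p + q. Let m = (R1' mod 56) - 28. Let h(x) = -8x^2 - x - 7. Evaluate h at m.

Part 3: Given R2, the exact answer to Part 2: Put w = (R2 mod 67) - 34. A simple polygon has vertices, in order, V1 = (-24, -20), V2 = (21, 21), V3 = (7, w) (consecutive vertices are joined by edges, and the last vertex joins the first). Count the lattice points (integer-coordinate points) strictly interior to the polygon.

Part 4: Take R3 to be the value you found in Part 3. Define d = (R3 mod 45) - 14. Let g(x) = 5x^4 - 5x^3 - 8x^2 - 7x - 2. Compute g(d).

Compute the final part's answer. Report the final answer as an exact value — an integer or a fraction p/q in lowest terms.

130375

Part 1: total draws C(19,4) = 3876; favorable C(8,4) = 70; P = 35/1938; answer 35/1938
Part 2: R1 = 35/1938; threaded value p + q = 1973; m = -15; -8*(-15)^2 - 1*(-15)^1 - 7 = (-1800) + (15) + (-7) = -1792; answer -1792
Part 3: R2 = -1792; w = -17; cross terms: (-24*21 - 21*-20)=-84, (21*-17 - 7*21)=-504, (7*-20 - -24*-17)=-548; twice the area = |-1136| = 1136; area = 568; boundary points = 1 + 2 + 1 = 4; strictly interior points = area - boundary/2 + 1 = 567; answer 567
Part 4: R3 = 567; d = 13; 5*(13)^4 - 5*(13)^3 - 8*(13)^2 - 7*(13)^1 - 2 = (142805) + (-10985) + (-1352) + (-91) + (-2) = 130375; answer 130375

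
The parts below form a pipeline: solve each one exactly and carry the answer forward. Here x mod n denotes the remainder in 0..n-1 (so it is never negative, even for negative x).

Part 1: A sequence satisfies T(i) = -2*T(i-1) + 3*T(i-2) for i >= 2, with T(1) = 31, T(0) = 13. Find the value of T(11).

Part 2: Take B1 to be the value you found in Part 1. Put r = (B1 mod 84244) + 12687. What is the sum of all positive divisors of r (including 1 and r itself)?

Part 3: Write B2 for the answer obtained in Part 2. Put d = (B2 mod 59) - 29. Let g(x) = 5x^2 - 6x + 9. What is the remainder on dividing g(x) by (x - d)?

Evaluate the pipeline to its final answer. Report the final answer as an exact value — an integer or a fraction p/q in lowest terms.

548

Part 1: T(2) = -2*(31) + 3*(13) = -23; iterating: T(2)=-23, T(3)=139, T(4)=-347, T(5)=1111, T(6)=-3263, T(7)=9859, T(8)=-29507, T(9)=88591, T(10)=-265703, T(11)=797179; answer 797179
Part 2: B1 = 797179; r = 51670; 51670 = 2 * 5 * 5167; sigma = (1 + 2) * (1 + 5) * (1 + 5167) = 3 * 6 * 5168 = 93024; answer 93024
Part 3: B2 = 93024; d = 11; remainder = value at the root: 5*(11)^2 - 6*(11)^1 + 9 = (605) + (-66) + (9) = 548; answer 548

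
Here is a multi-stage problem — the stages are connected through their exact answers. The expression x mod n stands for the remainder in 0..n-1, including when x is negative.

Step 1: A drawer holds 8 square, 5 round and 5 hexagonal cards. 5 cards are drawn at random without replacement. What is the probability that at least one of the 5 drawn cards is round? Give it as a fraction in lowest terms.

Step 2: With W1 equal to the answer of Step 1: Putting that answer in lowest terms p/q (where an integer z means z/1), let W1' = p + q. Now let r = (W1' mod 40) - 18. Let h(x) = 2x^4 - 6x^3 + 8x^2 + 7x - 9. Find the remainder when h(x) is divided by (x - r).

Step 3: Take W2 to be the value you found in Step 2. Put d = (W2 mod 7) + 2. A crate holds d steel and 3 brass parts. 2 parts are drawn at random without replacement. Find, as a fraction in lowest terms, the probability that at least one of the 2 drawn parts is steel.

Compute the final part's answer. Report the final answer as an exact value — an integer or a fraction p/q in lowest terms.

Step 1: total draws C(18,5) = 8568; complement C(13,5) = 1287; favorable 8568 - 1287 = 7281; P = 809/952; answer 809/952
Step 2: W1 = 809/952; threaded value p + q = 1761; r = -17; remainder = value at the root: 2*(-17)^4 - 6*(-17)^3 + 8*(-17)^2 + 7*(-17)^1 - 9 = (167042) + (29478) + (2312) + (-119) + (-9) = 198704; answer 198704
Step 3: W2 = 198704; d = 4; total draws C(7,2) = 21; complement C(3,2) = 3; favorable 21 - 3 = 18; P = 6/7; answer 6/7

6/7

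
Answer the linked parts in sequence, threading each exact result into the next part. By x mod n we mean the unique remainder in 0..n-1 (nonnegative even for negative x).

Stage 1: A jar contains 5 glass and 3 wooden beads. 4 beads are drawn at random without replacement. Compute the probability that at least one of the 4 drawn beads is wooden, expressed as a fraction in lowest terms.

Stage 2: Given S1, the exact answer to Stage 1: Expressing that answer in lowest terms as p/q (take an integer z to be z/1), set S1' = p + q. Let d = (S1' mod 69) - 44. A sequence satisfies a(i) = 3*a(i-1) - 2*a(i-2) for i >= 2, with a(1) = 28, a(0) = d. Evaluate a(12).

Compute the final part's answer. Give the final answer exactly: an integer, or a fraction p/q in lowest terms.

Stage 1: total draws C(8,4) = 70; complement C(5,4) = 5; favorable 70 - 5 = 65; P = 13/14; answer 13/14
Stage 2: S1 = 13/14; threaded value p + q = 27; d = -17; a(2) = 3*(28) - 2*(-17) = 118; iterating: a(2)=118, a(3)=298, a(4)=658, a(5)=1378, a(6)=2818, a(7)=5698, a(8)=11458, a(9)=22978, a(10)=46018, a(11)=92098, a(12)=184258; answer 184258

184258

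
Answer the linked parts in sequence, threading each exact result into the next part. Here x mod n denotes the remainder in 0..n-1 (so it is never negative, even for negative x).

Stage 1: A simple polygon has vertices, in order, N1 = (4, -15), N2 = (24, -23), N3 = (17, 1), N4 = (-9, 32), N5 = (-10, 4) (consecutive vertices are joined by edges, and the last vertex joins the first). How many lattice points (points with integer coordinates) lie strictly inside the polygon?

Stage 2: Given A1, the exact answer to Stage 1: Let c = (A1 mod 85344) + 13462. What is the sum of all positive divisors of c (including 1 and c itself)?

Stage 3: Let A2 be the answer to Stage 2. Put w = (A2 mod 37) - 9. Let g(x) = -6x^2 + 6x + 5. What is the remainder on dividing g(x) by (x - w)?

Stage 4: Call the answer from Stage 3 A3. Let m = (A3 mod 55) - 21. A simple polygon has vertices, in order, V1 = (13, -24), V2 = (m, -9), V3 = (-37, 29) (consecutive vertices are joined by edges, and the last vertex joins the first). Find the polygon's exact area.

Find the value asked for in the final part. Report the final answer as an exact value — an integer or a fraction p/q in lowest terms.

787/2

Stage 1: cross terms: (4*-23 - 24*-15)=268, (24*1 - 17*-23)=415, (17*32 - -9*1)=553, (-9*4 - -10*32)=284, (-10*-15 - 4*4)=134; twice the area = |1654| = 1654; area = 827; boundary points = 4 + 1 + 1 + 1 + 1 = 8; strictly interior points = area - boundary/2 + 1 = 824; answer 824
Stage 2: A1 = 824; c = 14286; 14286 = 2 * 3 * 2381; sigma = (1 + 2) * (1 + 3) * (1 + 2381) = 3 * 4 * 2382 = 28584; answer 28584
Stage 3: A2 = 28584; w = 11; remainder = value at the root: -6*(11)^2 + 6*(11)^1 + 5 = (-726) + (66) + (5) = -655; answer -655
Stage 4: A3 = -655; m = -16; cross terms: (13*-9 - -16*-24)=-501, (-16*29 - -37*-9)=-797, (-37*-24 - 13*29)=511; twice the area = |-787| = 787; area = 787/2; answer 787/2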